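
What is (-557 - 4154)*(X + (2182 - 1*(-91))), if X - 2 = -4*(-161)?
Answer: -13751409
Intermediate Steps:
X = 646 (X = 2 - 4*(-161) = 2 + 644 = 646)
(-557 - 4154)*(X + (2182 - 1*(-91))) = (-557 - 4154)*(646 + (2182 - 1*(-91))) = -4711*(646 + (2182 + 91)) = -4711*(646 + 2273) = -4711*2919 = -13751409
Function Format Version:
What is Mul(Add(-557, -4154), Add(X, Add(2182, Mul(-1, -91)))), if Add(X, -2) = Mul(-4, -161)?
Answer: -13751409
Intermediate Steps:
X = 646 (X = Add(2, Mul(-4, -161)) = Add(2, 644) = 646)
Mul(Add(-557, -4154), Add(X, Add(2182, Mul(-1, -91)))) = Mul(Add(-557, -4154), Add(646, Add(2182, Mul(-1, -91)))) = Mul(-4711, Add(646, Add(2182, 91))) = Mul(-4711, Add(646, 2273)) = Mul(-4711, 2919) = -13751409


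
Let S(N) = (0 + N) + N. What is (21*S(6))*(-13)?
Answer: -3276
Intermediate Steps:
S(N) = 2*N (S(N) = N + N = 2*N)
(21*S(6))*(-13) = (21*(2*6))*(-13) = (21*12)*(-13) = 252*(-13) = -3276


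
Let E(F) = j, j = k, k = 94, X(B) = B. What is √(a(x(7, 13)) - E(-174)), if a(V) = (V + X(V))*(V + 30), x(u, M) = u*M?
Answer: 2*√5482 ≈ 148.08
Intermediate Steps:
x(u, M) = M*u
j = 94
E(F) = 94
a(V) = 2*V*(30 + V) (a(V) = (V + V)*(V + 30) = (2*V)*(30 + V) = 2*V*(30 + V))
√(a(x(7, 13)) - E(-174)) = √(2*(13*7)*(30 + 13*7) - 1*94) = √(2*91*(30 + 91) - 94) = √(2*91*121 - 94) = √(22022 - 94) = √21928 = 2*√5482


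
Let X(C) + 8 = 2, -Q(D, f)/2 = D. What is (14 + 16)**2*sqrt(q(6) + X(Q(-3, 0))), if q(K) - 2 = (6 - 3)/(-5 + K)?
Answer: 900*I ≈ 900.0*I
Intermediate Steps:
Q(D, f) = -2*D
X(C) = -6 (X(C) = -8 + 2 = -6)
q(K) = 2 + 3/(-5 + K) (q(K) = 2 + (6 - 3)/(-5 + K) = 2 + 3/(-5 + K))
(14 + 16)**2*sqrt(q(6) + X(Q(-3, 0))) = (14 + 16)**2*sqrt((-7 + 2*6)/(-5 + 6) - 6) = 30**2*sqrt((-7 + 12)/1 - 6) = 900*sqrt(1*5 - 6) = 900*sqrt(5 - 6) = 900*sqrt(-1) = 900*I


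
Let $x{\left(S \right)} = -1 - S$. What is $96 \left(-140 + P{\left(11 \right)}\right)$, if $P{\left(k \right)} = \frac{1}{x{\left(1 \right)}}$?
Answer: $-13488$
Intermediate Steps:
$P{\left(k \right)} = - \frac{1}{2}$ ($P{\left(k \right)} = \frac{1}{-1 - 1} = \frac{1}{-2} = - \frac{1}{2}$)
$96 \left(-140 + P{\left(11 \right)}\right) = 96 \left(-140 - \frac{1}{2}\right) = 96 \left(- \frac{281}{2}\right) = -13488$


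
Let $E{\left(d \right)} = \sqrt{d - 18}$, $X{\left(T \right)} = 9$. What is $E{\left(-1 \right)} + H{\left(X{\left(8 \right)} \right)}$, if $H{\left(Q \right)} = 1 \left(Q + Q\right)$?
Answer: $18 + i \sqrt{19} \approx 18.0 + 4.3589 i$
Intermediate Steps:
$H{\left(Q \right)} = 2 Q$ ($H{\left(Q \right)} = 1 \cdot 2 Q = 2 Q$)
$E{\left(d \right)} = \sqrt{-18 + d}$
$E{\left(-1 \right)} + H{\left(X{\left(8 \right)} \right)} = \sqrt{-18 - 1} + 2 \cdot 9 = \sqrt{-19} + 18 = i \sqrt{19} + 18 = 18 + i \sqrt{19}$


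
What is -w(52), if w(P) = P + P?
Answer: -104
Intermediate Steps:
w(P) = 2*P
-w(52) = -2*52 = -1*104 = -104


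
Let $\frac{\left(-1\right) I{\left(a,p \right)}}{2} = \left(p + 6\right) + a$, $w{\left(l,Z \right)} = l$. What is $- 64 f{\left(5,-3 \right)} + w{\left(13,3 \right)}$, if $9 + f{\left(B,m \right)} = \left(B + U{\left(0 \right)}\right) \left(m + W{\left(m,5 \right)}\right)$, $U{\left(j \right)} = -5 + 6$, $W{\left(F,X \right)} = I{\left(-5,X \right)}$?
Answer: $6349$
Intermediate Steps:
$I{\left(a,p \right)} = -12 - 2 a - 2 p$ ($I{\left(a,p \right)} = - 2 \left(\left(p + 6\right) + a\right) = - 2 \left(\left(6 + p\right) + a\right) = - 2 \left(6 + a + p\right) = -12 - 2 a - 2 p$)
$W{\left(F,X \right)} = -2 - 2 X$ ($W{\left(F,X \right)} = -12 - -10 - 2 X = -12 + 10 - 2 X = -2 - 2 X$)
$U{\left(j \right)} = 1$
$f{\left(B,m \right)} = -9 + \left(1 + B\right) \left(-12 + m\right)$ ($f{\left(B,m \right)} = -9 + \left(B + 1\right) \left(m - 12\right) = -9 + \left(1 + B\right) \left(m - 12\right) = -9 + \left(1 + B\right) \left(-12 + m\right)$)
$- 64 f{\left(5,-3 \right)} + w{\left(13,3 \right)} = - 64 \left(-21 - 3 - 60 + 5 \left(-3\right)\right) + 13 = - 64 \left(-21 - 3 - 60 - 15\right) + 13 = \left(-64\right) \left(-99\right) + 13 = 6336 + 13 = 6349$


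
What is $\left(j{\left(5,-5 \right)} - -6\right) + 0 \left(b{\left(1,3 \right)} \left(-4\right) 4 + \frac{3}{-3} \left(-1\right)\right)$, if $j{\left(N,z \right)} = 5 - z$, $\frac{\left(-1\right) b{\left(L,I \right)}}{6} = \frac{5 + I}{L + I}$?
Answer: $16$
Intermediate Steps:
$b{\left(L,I \right)} = - \frac{6 \left(5 + I\right)}{I + L}$ ($b{\left(L,I \right)} = - 6 \frac{5 + I}{L + I} = - 6 \frac{5 + I}{I + L} = - \frac{6 \left(5 + I\right)}{I + L}$)
$\left(j{\left(5,-5 \right)} - -6\right) + 0 \left(b{\left(1,3 \right)} \left(-4\right) 4 + \frac{3}{-3} \left(-1\right)\right) = \left(\left(5 - -5\right) - -6\right) + 0 \left(\frac{6 \left(-5 - 3\right)}{3 + 1} \left(-4\right) 4 + \frac{3}{-3} \left(-1\right)\right) = \left(\left(5 + 5\right) + 6\right) + 0 \left(\frac{6 \left(-5 - 3\right)}{4} \left(-4\right) 4 + 3 \left(- \frac{1}{3}\right) \left(-1\right)\right) = \left(10 + 6\right) + 0 \left(6 \cdot \frac{1}{4} \left(-8\right) \left(-4\right) 4 - -1\right) = 16 + 0 \left(\left(-12\right) \left(-4\right) 4 + 1\right) = 16 + 0 \left(48 \cdot 4 + 1\right) = 16 + 0 \left(192 + 1\right) = 16 + 0 \cdot 193 = 16 + 0 = 16$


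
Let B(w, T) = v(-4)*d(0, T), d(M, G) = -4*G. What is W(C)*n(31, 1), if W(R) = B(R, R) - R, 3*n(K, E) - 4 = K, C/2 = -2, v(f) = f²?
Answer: 9100/3 ≈ 3033.3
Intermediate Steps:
C = -4 (C = 2*(-2) = -4)
n(K, E) = 4/3 + K/3
B(w, T) = -64*T (B(w, T) = (-4)²*(-4*T) = 16*(-4*T) = -64*T)
W(R) = -65*R (W(R) = -64*R - R = -65*R)
W(C)*n(31, 1) = (-65*(-4))*(4/3 + (⅓)*31) = 260*(4/3 + 31/3) = 260*(35/3) = 9100/3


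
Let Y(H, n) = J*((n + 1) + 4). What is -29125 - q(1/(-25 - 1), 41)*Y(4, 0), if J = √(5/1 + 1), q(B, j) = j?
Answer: -29125 - 205*√6 ≈ -29627.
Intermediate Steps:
J = √6 (J = √(5*1 + 1) = √(5 + 1) = √6 ≈ 2.4495)
Y(H, n) = √6*(5 + n) (Y(H, n) = √6*((n + 1) + 4) = √6*((1 + n) + 4) = √6*(5 + n))
-29125 - q(1/(-25 - 1), 41)*Y(4, 0) = -29125 - 41*√6*(5 + 0) = -29125 - 41*√6*5 = -29125 - 41*5*√6 = -29125 - 205*√6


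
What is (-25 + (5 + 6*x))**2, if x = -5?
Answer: 2500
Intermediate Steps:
(-25 + (5 + 6*x))**2 = (-25 + (5 + 6*(-5)))**2 = (-25 + (5 - 30))**2 = (-25 - 25)**2 = (-50)**2 = 2500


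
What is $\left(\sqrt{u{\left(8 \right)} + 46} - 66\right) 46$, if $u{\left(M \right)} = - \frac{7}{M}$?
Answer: $-3036 + \frac{437 \sqrt{2}}{2} \approx -2727.0$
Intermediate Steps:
$\left(\sqrt{u{\left(8 \right)} + 46} - 66\right) 46 = \left(\sqrt{- \frac{7}{8} + 46} - 66\right) 46 = \left(\sqrt{\frac{361}{8}} - 66\right) 46 = \left(\frac{19 \sqrt{2}}{4} - 66\right) 46 = \left(-66 + \frac{19 \sqrt{2}}{4}\right) 46 = -3036 + \frac{437 \sqrt{2}}{2}$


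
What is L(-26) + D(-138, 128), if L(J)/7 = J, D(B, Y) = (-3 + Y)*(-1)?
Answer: -307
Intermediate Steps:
D(B, Y) = 3 - Y
L(J) = 7*J
L(-26) + D(-138, 128) = 7*(-26) + (3 - 1*128) = -182 + (3 - 128) = -182 - 125 = -307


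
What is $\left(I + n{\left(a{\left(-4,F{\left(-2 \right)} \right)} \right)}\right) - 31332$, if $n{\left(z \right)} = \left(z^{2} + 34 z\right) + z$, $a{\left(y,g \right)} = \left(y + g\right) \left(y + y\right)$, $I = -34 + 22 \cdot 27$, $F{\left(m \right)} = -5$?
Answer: $-23068$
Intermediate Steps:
$I = 560$ ($I = -34 + 594 = 560$)
$a{\left(y,g \right)} = 2 y \left(g + y\right)$ ($a{\left(y,g \right)} = \left(g + y\right) 2 y = 2 y \left(g + y\right)$)
$n{\left(z \right)} = z^{2} + 35 z$
$\left(I + n{\left(a{\left(-4,F{\left(-2 \right)} \right)} \right)}\right) - 31332 = \left(560 + 2 \left(-4\right) \left(-5 - 4\right) \left(35 + 2 \left(-4\right) \left(-5 - 4\right)\right)\right) - 31332 = \left(560 + 2 \left(-4\right) \left(-9\right) \left(35 + 2 \left(-4\right) \left(-9\right)\right)\right) - 31332 = \left(560 + 72 \left(35 + 72\right)\right) - 31332 = \left(560 + 72 \cdot 107\right) - 31332 = \left(560 + 7704\right) - 31332 = 8264 - 31332 = -23068$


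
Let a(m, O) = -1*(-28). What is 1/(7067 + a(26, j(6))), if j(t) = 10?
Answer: 1/7095 ≈ 0.00014094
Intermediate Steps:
a(m, O) = 28
1/(7067 + a(26, j(6))) = 1/(7067 + 28) = 1/7095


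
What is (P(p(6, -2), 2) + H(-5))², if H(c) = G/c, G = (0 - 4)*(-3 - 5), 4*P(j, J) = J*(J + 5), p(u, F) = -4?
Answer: 841/100 ≈ 8.4100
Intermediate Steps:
P(j, J) = J*(5 + J)/4 (P(j, J) = (J*(J + 5))/4 = (J*(5 + J))/4 = J*(5 + J)/4)
G = 32 (G = -4*(-8) = 32)
H(c) = 32/c
(P(p(6, -2), 2) + H(-5))² = ((¼)*2*(5 + 2) + 32/(-5))² = ((¼)*2*7 + 32*(-⅕))² = (7/2 - 32/5)² = (-29/10)² = 841/100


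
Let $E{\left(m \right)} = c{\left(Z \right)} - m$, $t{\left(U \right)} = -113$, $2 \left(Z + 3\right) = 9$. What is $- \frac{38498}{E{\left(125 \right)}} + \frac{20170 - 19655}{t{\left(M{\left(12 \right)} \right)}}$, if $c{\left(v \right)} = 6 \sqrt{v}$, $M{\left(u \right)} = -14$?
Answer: $\frac{535765185}{1759523} + \frac{115494 \sqrt{6}}{15571} \approx 322.66$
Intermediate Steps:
$Z = \frac{3}{2}$ ($Z = -3 + \frac{1}{2} \cdot 9 = -3 + \frac{9}{2} = \frac{3}{2} \approx 1.5$)
$E{\left(m \right)} = - m + 3 \sqrt{6}$ ($E{\left(m \right)} = 6 \sqrt{\frac{3}{2}} - m = 6 \frac{\sqrt{6}}{2} - m = 3 \sqrt{6} - m = - m + 3 \sqrt{6}$)
$- \frac{38498}{E{\left(125 \right)}} + \frac{20170 - 19655}{t{\left(M{\left(12 \right)} \right)}} = - \frac{38498}{\left(-1\right) 125 + 3 \sqrt{6}} + \frac{20170 - 19655}{-113} = - \frac{38498}{-125 + 3 \sqrt{6}} + 515 \left(- \frac{1}{113}\right) = - \frac{38498}{-125 + 3 \sqrt{6}} - \frac{515}{113} = - \frac{515}{113} - \frac{38498}{-125 + 3 \sqrt{6}}$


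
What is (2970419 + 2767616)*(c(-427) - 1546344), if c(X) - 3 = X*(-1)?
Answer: -8870508638990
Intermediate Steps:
c(X) = 3 - X (c(X) = 3 + X*(-1) = 3 - X)
(2970419 + 2767616)*(c(-427) - 1546344) = (2970419 + 2767616)*((3 - 1*(-427)) - 1546344) = 5738035*((3 + 427) - 1546344) = 5738035*(430 - 1546344) = 5738035*(-1545914) = -8870508638990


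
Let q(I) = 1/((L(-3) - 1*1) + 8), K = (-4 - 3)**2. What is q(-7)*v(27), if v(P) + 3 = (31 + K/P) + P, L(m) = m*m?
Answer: 767/216 ≈ 3.5509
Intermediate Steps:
K = 49 (K = (-7)**2 = 49)
L(m) = m**2
v(P) = 28 + P + 49/P (v(P) = -3 + ((31 + 49/P) + P) = -3 + (31 + P + 49/P) = 28 + P + 49/P)
q(I) = 1/16 (q(I) = 1/(((-3)**2 - 1*1) + 8) = 1/((9 - 1) + 8) = 1/(8 + 8) = 1/16)
q(-7)*v(27) = (28 + 27 + 49/27)/16 = (1/16)*(1534/27) = 767/216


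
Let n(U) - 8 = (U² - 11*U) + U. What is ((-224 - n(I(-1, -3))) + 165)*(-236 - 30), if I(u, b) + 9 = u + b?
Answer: 97356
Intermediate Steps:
I(u, b) = -9 + b + u (I(u, b) = -9 + (u + b) = -9 + (b + u) = -9 + b + u)
n(U) = 8 + U² - 10*U (n(U) = 8 + ((U² - 11*U) + U) = 8 + (U² - 10*U) = 8 + U² - 10*U)
((-224 - n(I(-1, -3))) + 165)*(-236 - 30) = ((-224 - (8 + (-9 - 3 - 1)² - 10*(-9 - 3 - 1))) + 165)*(-236 - 30) = ((-224 - (8 + (-13)² - 10*(-13))) + 165)*(-266) = ((-224 - (8 + 169 + 130)) + 165)*(-266) = ((-224 - 1*307) + 165)*(-266) = ((-224 - 307) + 165)*(-266) = (-531 + 165)*(-266) = -366*(-266) = 97356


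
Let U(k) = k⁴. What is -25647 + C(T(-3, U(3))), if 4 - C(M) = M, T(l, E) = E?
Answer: -25724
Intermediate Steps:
C(M) = 4 - M
-25647 + C(T(-3, U(3))) = -25647 + (4 - 1*3⁴) = -25647 + (4 - 1*81) = -25647 + (4 - 81) = -25647 - 77 = -25724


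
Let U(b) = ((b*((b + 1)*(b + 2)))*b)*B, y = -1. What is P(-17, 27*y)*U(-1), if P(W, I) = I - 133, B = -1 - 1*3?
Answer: 0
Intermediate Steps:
B = -4 (B = -1 - 3 = -4)
P(W, I) = -133 + I
U(b) = -4*b²*(1 + b)*(2 + b) (U(b) = ((b*((b + 1)*(b + 2)))*b)*(-4) = ((b*((1 + b)*(2 + b)))*b)*(-4) = ((b*(1 + b)*(2 + b))*b)*(-4) = (b²*(1 + b)*(2 + b))*(-4) = -4*b²*(1 + b)*(2 + b))
P(-17, 27*y)*U(-1) = (-133 + 27*(-1))*(4*(-1)²*(-2 - 1*(-1)² - 3*(-1))) = (-133 - 27)*(4*1*(-2 - 1*1 + 3)) = -640*(-2 - 1 + 3) = -640*0 = -160*0 = 0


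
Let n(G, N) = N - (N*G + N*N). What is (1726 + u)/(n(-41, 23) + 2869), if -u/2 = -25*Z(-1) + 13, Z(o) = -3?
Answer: 775/1653 ≈ 0.46884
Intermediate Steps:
u = -176 (u = -2*(-25*(-3) + 13) = -2*(75 + 13) = -2*88 = -176)
n(G, N) = N - N² - G*N (n(G, N) = N - (G*N + N²) = N - (N² + G*N) = N + (-N² - G*N) = N - N² - G*N)
(1726 + u)/(n(-41, 23) + 2869) = (1726 - 176)/(23*(1 - 1*(-41) - 1*23) + 2869) = 1550/(23*(1 + 41 - 23) + 2869) = 1550/(23*19 + 2869) = 1550/(437 + 2869) = 1550/3306 = 1550*(1/3306) = 775/1653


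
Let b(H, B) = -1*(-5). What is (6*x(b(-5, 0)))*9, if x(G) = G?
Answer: 270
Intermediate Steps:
b(H, B) = 5
(6*x(b(-5, 0)))*9 = (6*5)*9 = 30*9 = 270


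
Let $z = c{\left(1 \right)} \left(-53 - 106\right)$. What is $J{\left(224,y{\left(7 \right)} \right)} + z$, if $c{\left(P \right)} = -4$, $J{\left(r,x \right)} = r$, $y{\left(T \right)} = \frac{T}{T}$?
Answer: $860$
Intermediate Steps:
$y{\left(T \right)} = 1$
$z = 636$ ($z = - 4 \left(-53 - 106\right) = \left(-4\right) \left(-159\right) = 636$)
$J{\left(224,y{\left(7 \right)} \right)} + z = 224 + 636 = 860$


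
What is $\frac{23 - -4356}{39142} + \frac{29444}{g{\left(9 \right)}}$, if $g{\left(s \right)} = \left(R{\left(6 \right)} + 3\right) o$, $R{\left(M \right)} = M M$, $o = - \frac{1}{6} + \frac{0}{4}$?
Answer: $- \frac{2304937169}{508846} \approx -4529.7$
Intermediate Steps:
$o = - \frac{1}{6}$ ($o = \left(-1\right) \frac{1}{6} + 0 \cdot \frac{1}{4} = - \frac{1}{6} + 0 = - \frac{1}{6} \approx -0.16667$)
$R{\left(M \right)} = M^{2}$
$g{\left(s \right)} = - \frac{13}{2}$ ($g{\left(s \right)} = \left(6^{2} + 3\right) \left(- \frac{1}{6}\right) = \left(36 + 3\right) \left(- \frac{1}{6}\right) = 39 \left(- \frac{1}{6}\right) = - \frac{13}{2}$)
$\frac{23 - -4356}{39142} + \frac{29444}{g{\left(9 \right)}} = \frac{23 - -4356}{39142} + \frac{29444}{- \frac{13}{2}} = \left(23 + 4356\right) \frac{1}{39142} + 29444 \left(- \frac{2}{13}\right) = 4379 \cdot \frac{1}{39142} - \frac{58888}{13} = \frac{4379}{39142} - \frac{58888}{13} = - \frac{2304937169}{508846}$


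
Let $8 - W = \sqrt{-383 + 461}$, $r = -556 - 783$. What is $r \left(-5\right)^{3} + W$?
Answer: $167383 - \sqrt{78} \approx 1.6737 \cdot 10^{5}$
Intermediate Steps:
$r = -1339$ ($r = -556 - 783 = -1339$)
$W = 8 - \sqrt{78}$ ($W = 8 - \sqrt{-383 + 461} = 8 - \sqrt{78} \approx -0.83176$)
$r \left(-5\right)^{3} + W = - 1339 \left(-5\right)^{3} + \left(8 - \sqrt{78}\right) = \left(-1339\right) \left(-125\right) + \left(8 - \sqrt{78}\right) = 167375 + \left(8 - \sqrt{78}\right) = 167383 - \sqrt{78}$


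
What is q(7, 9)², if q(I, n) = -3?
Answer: 9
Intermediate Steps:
q(7, 9)² = (-3)² = 9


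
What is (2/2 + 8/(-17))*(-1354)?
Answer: -12186/17 ≈ -716.82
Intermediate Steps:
(2/2 + 8/(-17))*(-1354) = (2*(½) + 8*(-1/17))*(-1354) = (1 - 8/17)*(-1354) = (9/17)*(-1354) = -12186/17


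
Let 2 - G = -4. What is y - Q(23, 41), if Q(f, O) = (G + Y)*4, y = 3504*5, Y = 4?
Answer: 17480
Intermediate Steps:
G = 6 (G = 2 - 1*(-4) = 2 + 4 = 6)
y = 17520
Q(f, O) = 40 (Q(f, O) = (6 + 4)*4 = 10*4 = 40)
y - Q(23, 41) = 17520 - 1*40 = 17520 - 40 = 17480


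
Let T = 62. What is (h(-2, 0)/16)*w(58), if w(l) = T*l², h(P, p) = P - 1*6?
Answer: -104284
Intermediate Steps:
h(P, p) = -6 + P (h(P, p) = P - 6 = -6 + P)
w(l) = 62*l²
(h(-2, 0)/16)*w(58) = ((-6 - 2)/16)*(62*58²) = (-8*1/16)*(62*3364) = -½*208568 = -104284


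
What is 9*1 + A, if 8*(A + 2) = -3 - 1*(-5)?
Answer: 29/4 ≈ 7.2500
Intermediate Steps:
A = -7/4 (A = -2 + (-3 - 1*(-5))/8 = -2 + (-3 + 5)/8 = -2 + (1/8)*2 = -2 + 1/4 = -7/4 ≈ -1.7500)
9*1 + A = 9*1 - 7/4 = 9 - 7/4 = 29/4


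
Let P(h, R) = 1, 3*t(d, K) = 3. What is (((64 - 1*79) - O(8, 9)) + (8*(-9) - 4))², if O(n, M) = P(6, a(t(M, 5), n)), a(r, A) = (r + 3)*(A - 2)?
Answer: 8464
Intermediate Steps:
t(d, K) = 1 (t(d, K) = (⅓)*3 = 1)
a(r, A) = (-2 + A)*(3 + r) (a(r, A) = (3 + r)*(-2 + A) = (-2 + A)*(3 + r))
O(n, M) = 1
(((64 - 1*79) - O(8, 9)) + (8*(-9) - 4))² = (((64 - 1*79) - 1*1) + (8*(-9) - 4))² = (((64 - 79) - 1) + (-72 - 4))² = ((-15 - 1) - 76)² = (-16 - 76)² = (-92)² = 8464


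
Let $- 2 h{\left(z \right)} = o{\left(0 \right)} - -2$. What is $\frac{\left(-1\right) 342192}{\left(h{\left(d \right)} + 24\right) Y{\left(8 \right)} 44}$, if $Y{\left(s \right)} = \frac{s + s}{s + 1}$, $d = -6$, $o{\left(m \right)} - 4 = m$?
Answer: $- \frac{64161}{308} \approx -208.31$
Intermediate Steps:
$o{\left(m \right)} = 4 + m$
$h{\left(z \right)} = -3$ ($h{\left(z \right)} = - \frac{\left(4 + 0\right) - -2}{2} = - \frac{4 + 2}{2} = \left(- \frac{1}{2}\right) 6 = -3$)
$Y{\left(s \right)} = \frac{2 s}{1 + s}$
$\frac{\left(-1\right) 342192}{\left(h{\left(d \right)} + 24\right) Y{\left(8 \right)} 44} = \frac{\left(-1\right) 342192}{\left(-3 + 24\right) 2 \cdot 8 \frac{1}{1 + 8} \cdot 44} = - \frac{342192}{21 \cdot 2 \cdot 8 \cdot \frac{1}{9} \cdot 44} = - \frac{342192}{21 \cdot \frac{16}{9} \cdot 44} = - \frac{342192}{\frac{112}{3} \cdot 44} = - \frac{342192}{\frac{4928}{3}} = \left(-342192\right) \frac{3}{4928} = - \frac{64161}{308}$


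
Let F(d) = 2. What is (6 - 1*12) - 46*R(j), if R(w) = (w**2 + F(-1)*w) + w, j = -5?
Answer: -466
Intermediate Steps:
R(w) = w**2 + 3*w (R(w) = (w**2 + 2*w) + w = w**2 + 3*w)
(6 - 1*12) - 46*R(j) = (6 - 1*12) - (-230)*(3 - 5) = (6 - 12) - (-230)*(-2) = -6 - 46*10 = -6 - 460 = -466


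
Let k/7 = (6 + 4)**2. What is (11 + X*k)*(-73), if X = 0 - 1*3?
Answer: 152497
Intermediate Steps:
k = 700 (k = 7*(6 + 4)**2 = 7*10**2 = 7*100 = 700)
X = -3 (X = 0 - 3 = -3)
(11 + X*k)*(-73) = (11 - 3*700)*(-73) = (11 - 2100)*(-73) = -2089*(-73) = 152497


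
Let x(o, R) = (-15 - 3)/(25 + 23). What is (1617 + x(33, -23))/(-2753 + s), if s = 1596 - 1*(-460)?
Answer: -12933/5576 ≈ -2.3194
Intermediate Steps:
x(o, R) = -3/8 (x(o, R) = -18/48 = -18*1/48 = -3/8)
s = 2056 (s = 1596 + 460 = 2056)
(1617 + x(33, -23))/(-2753 + s) = (1617 - 3/8)/(-2753 + 2056) = (12933/8)/(-697) = (12933/8)*(-1/697) = -12933/5576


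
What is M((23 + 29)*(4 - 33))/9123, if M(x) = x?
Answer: -1508/9123 ≈ -0.16530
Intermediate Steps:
M((23 + 29)*(4 - 33))/9123 = ((23 + 29)*(4 - 33))/9123 = (52*(-29))*(1/9123) = -1508*1/9123 = -1508/9123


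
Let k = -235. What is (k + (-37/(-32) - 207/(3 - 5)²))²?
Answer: 83521321/1024 ≈ 81564.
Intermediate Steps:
(k + (-37/(-32) - 207/(3 - 5)²))² = (-235 + (-37/(-32) - 207/(3 - 5)²))² = (-235 + (-37*(-1/32) - 207/((-2)²)))² = (-235 + (37/32 - 207/4))² = (-235 - 1619/32)² = (-9139/32)² = 83521321/1024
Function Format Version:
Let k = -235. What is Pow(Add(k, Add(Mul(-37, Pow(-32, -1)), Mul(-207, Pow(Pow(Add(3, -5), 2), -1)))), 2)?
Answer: Rational(83521321, 1024) ≈ 81564.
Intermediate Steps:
Pow(Add(k, Add(Mul(-37, Pow(-32, -1)), Mul(-207, Pow(Pow(Add(3, -5), 2), -1)))), 2) = Pow(Add(-235, Add(Mul(-37, Pow(-32, -1)), Mul(-207, Pow(Pow(Add(3, -5), 2), -1)))), 2) = Pow(Add(-235, Add(Mul(-37, Rational(-1, 32)), Mul(-207, Pow(Pow(-2, 2), -1)))), 2) = Pow(Add(-235, Add(Rational(37, 32), Mul(-207, Pow(4, -1)))), 2) = Pow(Add(-235, Add(Rational(37, 32), Mul(-207, Rational(1, 4)))), 2) = Pow(Add(-235, Add(Rational(37, 32), Rational(-207, 4))), 2) = Pow(Add(-235, Rational(-1619, 32)), 2) = Pow(Rational(-9139, 32), 2) = Rational(83521321, 1024)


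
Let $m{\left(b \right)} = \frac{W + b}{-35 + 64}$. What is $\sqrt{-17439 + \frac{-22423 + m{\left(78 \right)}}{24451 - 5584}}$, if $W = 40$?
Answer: $\frac{i \sqrt{5220990024122418}}{547143} \approx 132.06 i$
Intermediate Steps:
$m{\left(b \right)} = \frac{40}{29} + \frac{b}{29}$ ($m{\left(b \right)} = \frac{40 + b}{-35 + 64} = \frac{40 + b}{29} = \left(40 + b\right) \frac{1}{29} = \frac{40}{29} + \frac{b}{29}$)
$\sqrt{-17439 + \frac{-22423 + m{\left(78 \right)}}{24451 - 5584}} = \sqrt{-17439 + \frac{-22423 + \left(\frac{40}{29} + \frac{1}{29} \cdot 78\right)}{24451 - 5584}} = \sqrt{-17439 + \frac{-22423 + \left(\frac{40}{29} + \frac{78}{29}\right)}{18867}} = \sqrt{-17439 + \left(-22423 + \frac{118}{29}\right) \frac{1}{18867}} = \sqrt{-17439 - \frac{650149}{547143}} = \sqrt{- \frac{9542276926}{547143}} = \frac{i \sqrt{5220990024122418}}{547143}$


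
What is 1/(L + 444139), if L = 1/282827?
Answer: 282827/125614500954 ≈ 2.2515e-6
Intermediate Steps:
L = 1/282827 ≈ 3.5357e-6
1/(L + 444139) = 1/(1/282827 + 444139) = 1/(125614500954/282827) = 282827/125614500954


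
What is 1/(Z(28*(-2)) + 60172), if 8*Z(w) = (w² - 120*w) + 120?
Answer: 1/61419 ≈ 1.6282e-5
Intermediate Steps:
Z(w) = 15 - 15*w + w²/8 (Z(w) = ((w² - 120*w) + 120)/8 = (120 + w² - 120*w)/8 = 15 - 15*w + w²/8)
1/(Z(28*(-2)) + 60172) = 1/((15 - 420*(-2) + (28*(-2))²/8) + 60172) = 1/((15 - 15*(-56) + (⅛)*(-56)²) + 60172) = 1/((15 + 840 + (⅛)*3136) + 60172) = 1/((15 + 840 + 392) + 60172) = 1/(1247 + 60172) = 1/61419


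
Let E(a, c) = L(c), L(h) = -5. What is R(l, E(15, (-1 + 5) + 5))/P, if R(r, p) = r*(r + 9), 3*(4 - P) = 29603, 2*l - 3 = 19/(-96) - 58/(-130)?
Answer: -2687446441/1536270028800 ≈ -0.0017493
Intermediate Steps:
E(a, c) = -5
l = 20269/12480 (l = 3/2 + (19/(-96) - 58/(-130))/2 = 3/2 + (19*(-1/96) - 58*(-1/130))/2 = 3/2 + (-19/96 + 29/65)/2 = 3/2 + (½)*(1549/6240) = 3/2 + 1549/12480 = 20269/12480 ≈ 1.6241)
P = -29591/3 (P = 4 - ⅓*29603 = 4 - 29603/3 = -29591/3 ≈ -9863.7)
R(r, p) = r*(9 + r)
R(l, E(15, (-1 + 5) + 5))/P = (20269*(9 + 20269/12480)/12480)/(-29591/3) = ((20269/12480)*(132589/12480))*(-3/29591) = (2687446441/155750400)*(-3/29591) = -2687446441/1536270028800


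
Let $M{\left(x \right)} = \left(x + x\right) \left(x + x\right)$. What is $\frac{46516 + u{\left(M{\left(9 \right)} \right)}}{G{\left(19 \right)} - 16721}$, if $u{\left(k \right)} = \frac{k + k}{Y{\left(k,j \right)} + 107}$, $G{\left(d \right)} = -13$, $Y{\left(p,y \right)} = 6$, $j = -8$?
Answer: $- \frac{2628478}{945471} \approx -2.7801$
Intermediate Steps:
$M{\left(x \right)} = 4 x^{2}$ ($M{\left(x \right)} = 2 x 2 x = 4 x^{2}$)
$u{\left(k \right)} = \frac{2 k}{113}$ ($u{\left(k \right)} = \frac{k + k}{6 + 107} = \frac{2 k}{113}$)
$\frac{46516 + u{\left(M{\left(9 \right)} \right)}}{G{\left(19 \right)} - 16721} = \frac{46516 + \frac{2 \cdot 4 \cdot 9^{2}}{113}}{-13 - 16721} = \frac{46516 + \frac{2 \cdot 4 \cdot 81}{113}}{-16734} = \left(46516 + \frac{2}{113} \cdot 324\right) \left(- \frac{1}{16734}\right) = \left(46516 + \frac{648}{113}\right) \left(- \frac{1}{16734}\right) = \frac{5256956}{113} \left(- \frac{1}{16734}\right) = - \frac{2628478}{945471}$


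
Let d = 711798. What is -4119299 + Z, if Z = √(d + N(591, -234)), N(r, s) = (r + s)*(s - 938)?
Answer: -4119299 + √293394 ≈ -4.1188e+6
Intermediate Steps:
N(r, s) = (-938 + s)*(r + s) (N(r, s) = (r + s)*(-938 + s) = (-938 + s)*(r + s))
Z = √293394 (Z = √(711798 + ((-234)² - 938*591 - 938*(-234) + 591*(-234))) = √(711798 + (54756 - 554358 + 219492 - 138294)) = √(711798 - 418404) = √293394 ≈ 541.66)
-4119299 + Z = -4119299 + √293394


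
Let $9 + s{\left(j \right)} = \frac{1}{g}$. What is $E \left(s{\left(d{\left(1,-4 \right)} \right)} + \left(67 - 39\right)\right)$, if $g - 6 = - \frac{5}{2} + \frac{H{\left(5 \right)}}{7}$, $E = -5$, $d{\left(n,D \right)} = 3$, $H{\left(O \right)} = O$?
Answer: $- \frac{5675}{59} \approx -96.186$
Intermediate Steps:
$g = \frac{59}{14}$ ($g = 6 + \left(- \frac{5}{2} + \frac{5}{7}\right) = 6 - \frac{25}{14} = \frac{59}{14} \approx 4.2143$)
$s{\left(j \right)} = - \frac{517}{59}$ ($s{\left(j \right)} = -9 + \frac{1}{\frac{59}{14}} = -9 + \frac{14}{59} = - \frac{517}{59}$)
$E \left(s{\left(d{\left(1,-4 \right)} \right)} + \left(67 - 39\right)\right) = - 5 \left(- \frac{517}{59} + \left(67 - 39\right)\right) = - 5 \left(- \frac{517}{59} + 28\right) = \left(-5\right) \frac{1135}{59} = - \frac{5675}{59}$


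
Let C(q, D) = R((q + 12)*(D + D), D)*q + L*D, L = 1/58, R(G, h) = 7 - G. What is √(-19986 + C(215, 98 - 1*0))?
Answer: 4*I*√503772630/29 ≈ 3095.8*I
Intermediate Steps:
L = 1/58 ≈ 0.017241
C(q, D) = D/58 + q*(7 - 2*D*(12 + q)) (C(q, D) = (7 - (q + 12)*(D + D))*q + D/58 = (7 - (12 + q)*2*D)*q + D/58 = (7 - 2*D*(12 + q))*q + D/58 = q*(7 - 2*D*(12 + q)) + D/58 = D/58 + q*(7 - 2*D*(12 + q)))
√(-19986 + C(215, 98 - 1*0)) = √(-19986 + ((98 - 1*0)/58 - 1*215*(-7 + 2*(98 - 1*0)*(12 + 215)))) = √(-19986 + ((98 + 0)/58 - 1*215*(-7 + 2*(98 + 0)*227))) = √(-19986 + ((1/58)*98 - 1*215*(-7 + 2*98*227))) = √(-19986 + (49/29 - 1*215*(-7 + 44492))) = √(-19986 + (49/29 - 1*215*44485)) = √(-19986 + (49/29 - 9564275)) = √(-19986 - 277363926/29) = √(-277943520/29) = 4*I*√503772630/29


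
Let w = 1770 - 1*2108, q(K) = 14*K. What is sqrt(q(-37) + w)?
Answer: 2*I*sqrt(214) ≈ 29.257*I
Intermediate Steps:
w = -338 (w = 1770 - 2108 = -338)
sqrt(q(-37) + w) = sqrt(14*(-37) - 338) = sqrt(-518 - 338) = sqrt(-856) = 2*I*sqrt(214)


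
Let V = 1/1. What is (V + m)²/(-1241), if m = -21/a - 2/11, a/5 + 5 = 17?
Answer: -10609/60064400 ≈ -0.00017663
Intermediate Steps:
a = 60 (a = -25 + 5*17 = -25 + 85 = 60)
m = -117/220 (m = -21/60 - 2/11 = -21*1/60 - 2*1/11 = -7/20 - 2/11 = -117/220 ≈ -0.53182)
V = 1
(V + m)²/(-1241) = (1 - 117/220)²/(-1241) = (103/220)²*(-1/1241) = (10609/48400)*(-1/1241) = -10609/60064400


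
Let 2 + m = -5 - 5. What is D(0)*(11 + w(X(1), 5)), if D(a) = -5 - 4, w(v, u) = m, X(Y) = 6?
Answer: 9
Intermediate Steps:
m = -12 (m = -2 + (-5 - 5) = -2 - 10 = -12)
w(v, u) = -12
D(a) = -9
D(0)*(11 + w(X(1), 5)) = -9*(11 - 12) = -9*(-1) = 9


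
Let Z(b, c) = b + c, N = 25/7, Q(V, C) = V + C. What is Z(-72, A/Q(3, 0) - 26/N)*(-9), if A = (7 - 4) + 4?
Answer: 17313/25 ≈ 692.52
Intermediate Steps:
Q(V, C) = C + V
A = 7 (A = 3 + 4 = 7)
N = 25/7 (N = 25*(1/7) = 25/7 ≈ 3.5714)
Z(-72, A/Q(3, 0) - 26/N)*(-9) = (-72 + (7/(0 + 3) - 26/25/7))*(-9) = (-72 + (7/3 - 26*7/25))*(-9) = (-72 + (7*(1/3) - 182/25))*(-9) = (-72 + (7/3 - 182/25))*(-9) = (-72 - 371/75)*(-9) = -5771/75*(-9) = 17313/25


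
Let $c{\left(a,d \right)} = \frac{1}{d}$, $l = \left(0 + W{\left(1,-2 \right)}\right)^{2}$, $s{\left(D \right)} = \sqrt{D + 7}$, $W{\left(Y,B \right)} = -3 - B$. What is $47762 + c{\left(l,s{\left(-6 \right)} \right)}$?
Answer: $47763$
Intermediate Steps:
$s{\left(D \right)} = \sqrt{7 + D}$
$l = 1$ ($l = \left(0 - 1\right)^{2} = \left(-1\right)^{2} = 1$)
$47762 + c{\left(l,s{\left(-6 \right)} \right)} = 47762 + \frac{1}{\sqrt{7 - 6}} = 47762 + \frac{1}{\sqrt{1}} = 47762 + 1^{-1} = 47762 + 1 = 47763$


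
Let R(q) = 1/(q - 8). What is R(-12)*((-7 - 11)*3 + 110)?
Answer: -14/5 ≈ -2.8000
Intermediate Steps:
R(q) = 1/(-8 + q)
R(-12)*((-7 - 11)*3 + 110) = ((-7 - 11)*3 + 110)/(-8 - 12) = (-18*3 + 110)/(-20) = -(-54 + 110)/20 = -1/20*56 = -14/5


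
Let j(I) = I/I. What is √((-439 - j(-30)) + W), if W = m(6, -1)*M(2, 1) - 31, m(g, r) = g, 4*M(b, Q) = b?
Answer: 6*I*√13 ≈ 21.633*I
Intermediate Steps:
M(b, Q) = b/4
j(I) = 1
W = -28 (W = 6*((¼)*2) - 31 = 6*(½) - 31 = 3 - 31 = -28)
√((-439 - j(-30)) + W) = √((-439 - 1*1) - 28) = √((-439 - 1) - 28) = √(-440 - 28) = √(-468) = 6*I*√13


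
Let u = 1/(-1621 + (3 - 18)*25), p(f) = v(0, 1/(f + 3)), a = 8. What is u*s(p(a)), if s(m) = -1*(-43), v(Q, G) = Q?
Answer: -43/1996 ≈ -0.021543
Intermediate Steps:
p(f) = 0
s(m) = 43
u = -1/1996 (u = 1/(-1621 - 15*25) = 1/(-1621 - 375) = 1/(-1996) = -1/1996 ≈ -0.00050100)
u*s(p(a)) = -1/1996*43 = -43/1996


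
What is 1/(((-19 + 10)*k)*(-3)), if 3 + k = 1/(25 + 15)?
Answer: -40/3213 ≈ -0.012449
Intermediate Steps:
k = -119/40 (k = -3 + 1/(25 + 15) = -3 + 1/40 = -119/40 ≈ -2.9750)
1/(((-19 + 10)*k)*(-3)) = 1/(((-19 + 10)*(-119/40))*(-3)) = 1/(-9*(-119/40)*(-3)) = 1/((1071/40)*(-3)) = 1/(-3213/40) = -40/3213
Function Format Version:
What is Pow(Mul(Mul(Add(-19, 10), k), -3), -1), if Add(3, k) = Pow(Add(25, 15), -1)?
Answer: Rational(-40, 3213) ≈ -0.012449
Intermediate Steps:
k = Rational(-119, 40) (k = Add(-3, Pow(Add(25, 15), -1)) = Add(-3, Pow(40, -1)) = Add(-3, Rational(1, 40)) = Rational(-119, 40) ≈ -2.9750)
Pow(Mul(Mul(Add(-19, 10), k), -3), -1) = Pow(Mul(Mul(Add(-19, 10), Rational(-119, 40)), -3), -1) = Pow(Mul(Mul(-9, Rational(-119, 40)), -3), -1) = Pow(Mul(Rational(1071, 40), -3), -1) = Pow(Rational(-3213, 40), -1) = Rational(-40, 3213)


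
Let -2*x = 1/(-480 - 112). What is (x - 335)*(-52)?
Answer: 5156307/296 ≈ 17420.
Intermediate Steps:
x = 1/1184 (x = -1/(2*(-480 - 112)) = -1/2/(-592) = -1/2*(-1/592) = 1/1184 ≈ 0.00084459)
(x - 335)*(-52) = (1/1184 - 335)*(-52) = -396639/1184*(-52) = 5156307/296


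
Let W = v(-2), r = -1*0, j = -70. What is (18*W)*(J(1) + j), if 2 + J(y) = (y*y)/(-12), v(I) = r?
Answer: 0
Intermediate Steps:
r = 0
v(I) = 0
W = 0
J(y) = -2 - y²/12 (J(y) = -2 + (y*y)/(-12) = -2 + y²*(-1/12) = -2 - y²/12)
(18*W)*(J(1) + j) = (18*0)*((-2 - 1/12*1²) - 70) = 0*((-2 - 1/12*1) - 70) = 0*((-2 - 1/12) - 70) = 0*(-25/12 - 70) = 0*(-865/12) = 0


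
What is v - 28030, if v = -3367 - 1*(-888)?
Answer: -30509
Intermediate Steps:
v = -2479 (v = -3367 + 888 = -2479)
v - 28030 = -2479 - 28030 = -30509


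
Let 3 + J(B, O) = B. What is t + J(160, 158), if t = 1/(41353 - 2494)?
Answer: 6100864/38859 ≈ 157.00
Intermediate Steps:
J(B, O) = -3 + B
t = 1/38859 ≈ 2.5734e-5
t + J(160, 158) = 1/38859 + (-3 + 160) = 1/38859 + 157 = 6100864/38859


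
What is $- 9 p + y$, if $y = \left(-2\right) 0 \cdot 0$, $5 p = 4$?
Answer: $- \frac{36}{5} \approx -7.2$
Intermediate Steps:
$p = \frac{4}{5}$ ($p = \frac{1}{5} \cdot 4 = \frac{4}{5} \approx 0.8$)
$y = 0$ ($y = 0 \cdot 0 = 0$)
$- 9 p + y = \left(-9\right) \frac{4}{5} + 0 = - \frac{36}{5} + 0 = - \frac{36}{5}$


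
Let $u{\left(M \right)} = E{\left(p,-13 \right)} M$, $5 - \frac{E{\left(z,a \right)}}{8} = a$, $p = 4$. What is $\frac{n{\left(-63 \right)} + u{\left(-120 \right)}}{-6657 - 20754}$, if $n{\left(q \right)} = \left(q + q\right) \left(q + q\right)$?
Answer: $\frac{468}{9137} \approx 0.05122$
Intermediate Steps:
$E{\left(z,a \right)} = 40 - 8 a$
$n{\left(q \right)} = 4 q^{2}$ ($n{\left(q \right)} = 2 q 2 q = 4 q^{2}$)
$u{\left(M \right)} = 144 M$ ($u{\left(M \right)} = \left(40 - -104\right) M = \left(40 + 104\right) M = 144 M$)
$\frac{n{\left(-63 \right)} + u{\left(-120 \right)}}{-6657 - 20754} = \frac{4 \left(-63\right)^{2} + 144 \left(-120\right)}{-6657 - 20754} = \frac{4 \cdot 3969 - 17280}{-27411} = \left(15876 - 17280\right) \left(- \frac{1}{27411}\right) = \left(-1404\right) \left(- \frac{1}{27411}\right) = \frac{468}{9137}$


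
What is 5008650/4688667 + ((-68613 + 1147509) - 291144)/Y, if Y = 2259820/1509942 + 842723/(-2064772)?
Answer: 1919201887177415413781986/2651871146276582943 ≈ 7.2372e+5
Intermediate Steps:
Y = 1696775104487/1558842981612 (Y = 2259820*(1/1509942) + 842723*(-1/2064772) = 1129910/754971 - 842723/2064772 = 1696775104487/1558842981612 ≈ 1.0885)
5008650/4688667 + ((-68613 + 1147509) - 291144)/Y = 5008650/4688667 + ((-68613 + 1147509) - 291144)/(1696775104487/1558842981612) = 5008650*(1/4688667) + (1078896 - 291144)*(1558842981612/1696775104487) = 1669550/1562889 + 787752*(1558842981612/1696775104487) = 1669550/1562889 + 1227981676450816224/1696775104487 = 1919201887177415413781986/2651871146276582943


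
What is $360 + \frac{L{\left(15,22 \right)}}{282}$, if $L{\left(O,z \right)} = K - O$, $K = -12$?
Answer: $\frac{33831}{94} \approx 359.9$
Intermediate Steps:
$L{\left(O,z \right)} = -12 - O$
$360 + \frac{L{\left(15,22 \right)}}{282} = 360 + \frac{-12 - 15}{282} = 360 + \frac{1}{282} \left(-27\right) = 360 - \frac{9}{94} = \frac{33831}{94}$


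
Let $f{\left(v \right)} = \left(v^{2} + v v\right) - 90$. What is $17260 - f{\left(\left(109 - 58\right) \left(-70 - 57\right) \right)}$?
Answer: $-83885708$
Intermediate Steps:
$f{\left(v \right)} = -90 + 2 v^{2}$ ($f{\left(v \right)} = \left(v^{2} + v^{2}\right) - 90 = 2 v^{2} - 90 = -90 + 2 v^{2}$)
$17260 - f{\left(\left(109 - 58\right) \left(-70 - 57\right) \right)} = 17260 - \left(-90 + 2 \left(\left(109 - 58\right) \left(-70 - 57\right)\right)^{2}\right) = 17260 - \left(-90 + 2 \left(51 \left(-127\right)\right)^{2}\right) = 17260 - \left(-90 + 2 \left(-6477\right)^{2}\right) = 17260 - \left(-90 + 2 \cdot 41951529\right) = 17260 - \left(-90 + 83903058\right) = 17260 - 83902968 = -83885708$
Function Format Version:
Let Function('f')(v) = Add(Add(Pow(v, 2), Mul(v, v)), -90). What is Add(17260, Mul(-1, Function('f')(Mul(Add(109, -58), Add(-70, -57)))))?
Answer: -83885708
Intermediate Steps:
Function('f')(v) = Add(-90, Mul(2, Pow(v, 2))) (Function('f')(v) = Add(Add(Pow(v, 2), Pow(v, 2)), -90) = Add(Mul(2, Pow(v, 2)), -90) = Add(-90, Mul(2, Pow(v, 2))))
Add(17260, Mul(-1, Function('f')(Mul(Add(109, -58), Add(-70, -57))))) = Add(17260, Mul(-1, Add(-90, Mul(2, Pow(Mul(Add(109, -58), Add(-70, -57)), 2))))) = Add(17260, Mul(-1, Add(-90, Mul(2, Pow(Mul(51, -127), 2))))) = Add(17260, Mul(-1, Add(-90, Mul(2, Pow(-6477, 2))))) = Add(17260, Mul(-1, Add(-90, Mul(2, 41951529)))) = Add(17260, Mul(-1, Add(-90, 83903058))) = Add(17260, Mul(-1, 83902968)) = Add(17260, -83902968) = -83885708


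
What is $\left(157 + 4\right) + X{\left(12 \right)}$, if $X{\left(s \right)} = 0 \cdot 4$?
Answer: $161$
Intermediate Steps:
$X{\left(s \right)} = 0$
$\left(157 + 4\right) + X{\left(12 \right)} = \left(157 + 4\right) + 0 = 161 + 0 = 161$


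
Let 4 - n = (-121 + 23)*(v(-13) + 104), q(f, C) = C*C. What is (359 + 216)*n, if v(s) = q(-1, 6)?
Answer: 7891300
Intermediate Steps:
q(f, C) = C**2
v(s) = 36 (v(s) = 6**2 = 36)
n = 13724 (n = 4 - (-121 + 23)*(36 + 104) = 4 - (-98)*140 = 4 - 1*(-13720) = 4 + 13720 = 13724)
(359 + 216)*n = (359 + 216)*13724 = 575*13724 = 7891300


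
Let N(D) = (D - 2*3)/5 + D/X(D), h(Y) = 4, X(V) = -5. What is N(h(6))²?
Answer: 36/25 ≈ 1.4400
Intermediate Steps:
N(D) = -6/5 (N(D) = (D - 2*3)/5 + D/(-5) = (D - 6)*(⅕) + D*(-⅕) = (-6 + D)*(⅕) - D/5 = (-6/5 + D/5) - D/5 = -6/5)
N(h(6))² = (-6/5)² = 36/25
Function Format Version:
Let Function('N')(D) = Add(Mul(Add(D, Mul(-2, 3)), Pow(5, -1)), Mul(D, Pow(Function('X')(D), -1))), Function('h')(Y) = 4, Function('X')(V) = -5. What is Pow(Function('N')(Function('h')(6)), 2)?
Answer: Rational(36, 25) ≈ 1.4400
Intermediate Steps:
Function('N')(D) = Rational(-6, 5) (Function('N')(D) = Add(Mul(Add(D, Mul(-2, 3)), Pow(5, -1)), Mul(D, Pow(-5, -1))) = Add(Mul(Add(D, -6), Rational(1, 5)), Mul(D, Rational(-1, 5))) = Add(Mul(Add(-6, D), Rational(1, 5)), Mul(Rational(-1, 5), D)) = Add(Add(Rational(-6, 5), Mul(Rational(1, 5), D)), Mul(Rational(-1, 5), D)) = Rational(-6, 5))
Pow(Function('N')(Function('h')(6)), 2) = Pow(Rational(-6, 5), 2) = Rational(36, 25)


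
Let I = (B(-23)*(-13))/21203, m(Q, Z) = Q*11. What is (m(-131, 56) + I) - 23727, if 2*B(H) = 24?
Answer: -41049020/1631 ≈ -25168.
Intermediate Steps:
B(H) = 12 (B(H) = (½)*24 = 12)
m(Q, Z) = 11*Q
I = -12/1631 (I = (12*(-13))/21203 = -156*1/21203 = -12/1631 ≈ -0.0073574)
(m(-131, 56) + I) - 23727 = (11*(-131) - 12/1631) - 23727 = (-1441 - 12/1631) - 23727 = -2350283/1631 - 23727 = -41049020/1631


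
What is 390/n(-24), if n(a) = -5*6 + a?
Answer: -65/9 ≈ -7.2222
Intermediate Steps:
n(a) = -30 + a
390/n(-24) = 390/(-30 - 24) = 390/(-54) = 390*(-1/54) = -65/9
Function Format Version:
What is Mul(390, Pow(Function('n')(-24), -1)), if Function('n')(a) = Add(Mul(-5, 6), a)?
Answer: Rational(-65, 9) ≈ -7.2222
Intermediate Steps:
Function('n')(a) = Add(-30, a)
Mul(390, Pow(Function('n')(-24), -1)) = Mul(390, Pow(Add(-30, -24), -1)) = Mul(390, Pow(-54, -1)) = Mul(390, Rational(-1, 54)) = Rational(-65, 9)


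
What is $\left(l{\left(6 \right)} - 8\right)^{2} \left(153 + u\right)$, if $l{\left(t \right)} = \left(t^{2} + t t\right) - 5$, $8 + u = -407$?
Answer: $-912022$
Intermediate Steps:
$u = -415$ ($u = -8 - 407 = -415$)
$l{\left(t \right)} = -5 + 2 t^{2}$ ($l{\left(t \right)} = \left(t^{2} + t^{2}\right) - 5 = 2 t^{2} - 5 = -5 + 2 t^{2}$)
$\left(l{\left(6 \right)} - 8\right)^{2} \left(153 + u\right) = \left(\left(-5 + 2 \cdot 6^{2}\right) - 8\right)^{2} \left(153 - 415\right) = \left(\left(-5 + 2 \cdot 36\right) - 8\right)^{2} \left(-262\right) = \left(\left(-5 + 72\right) - 8\right)^{2} \left(-262\right) = \left(67 - 8\right)^{2} \left(-262\right) = 59^{2} \left(-262\right) = 3481 \left(-262\right) = -912022$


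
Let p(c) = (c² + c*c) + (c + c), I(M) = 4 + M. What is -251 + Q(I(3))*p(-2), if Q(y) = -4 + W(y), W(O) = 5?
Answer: -247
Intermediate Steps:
Q(y) = 1 (Q(y) = -4 + 5 = 1)
p(c) = 2*c + 2*c² (p(c) = (c² + c²) + 2*c = 2*c² + 2*c = 2*c + 2*c²)
-251 + Q(I(3))*p(-2) = -251 + 1*(2*(-2)*(1 - 2)) = -251 + 1*(2*(-2)*(-1)) = -251 + 1*4 = -251 + 4 = -247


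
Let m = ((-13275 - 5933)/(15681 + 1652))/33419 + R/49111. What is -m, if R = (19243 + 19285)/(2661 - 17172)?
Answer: 5143711239032/58971919872196281 ≈ 8.7223e-5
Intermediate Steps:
R = -5504/2073 (R = 38528/(-14511) = 38528*(-1/14511) = -5504/2073 ≈ -2.6551)
m = -5143711239032/58971919872196281 (m = ((-13275 - 5933)/(15681 + 1652))/33419 - 5504/2073/49111 = -19208/17333*(1/33419) - 5504/2073*1/49111 = -19208*1/17333*(1/33419) - 5504/101807103 = -19208/17333*1/33419 - 5504/101807103 = -19208/579251527 - 5504/101807103 = -5143711239032/58971919872196281 ≈ -8.7223e-5)
-m = -1*(-5143711239032/58971919872196281) = 5143711239032/58971919872196281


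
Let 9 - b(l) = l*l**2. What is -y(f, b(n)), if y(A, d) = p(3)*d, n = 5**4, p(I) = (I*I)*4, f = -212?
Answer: 8789062176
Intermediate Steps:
p(I) = 4*I**2 (p(I) = I**2*4 = 4*I**2)
n = 625
b(l) = 9 - l**3 (b(l) = 9 - l*l**2 = 9 - l**3)
y(A, d) = 36*d (y(A, d) = (4*3**2)*d = (4*9)*d = 36*d)
-y(f, b(n)) = -36*(9 - 1*625**3) = -36*(9 - 1*244140625) = -36*(9 - 244140625) = -36*(-244140616) = -1*(-8789062176) = 8789062176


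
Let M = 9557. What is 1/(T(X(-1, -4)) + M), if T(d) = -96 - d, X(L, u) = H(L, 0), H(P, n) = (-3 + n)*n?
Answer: 1/9461 ≈ 0.00010570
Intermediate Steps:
H(P, n) = n*(-3 + n)
X(L, u) = 0 (X(L, u) = 0*(-3 + 0) = 0*(-3) = 0)
1/(T(X(-1, -4)) + M) = 1/((-96 - 1*0) + 9557) = 1/((-96 + 0) + 9557) = 1/(-96 + 9557) = 1/9461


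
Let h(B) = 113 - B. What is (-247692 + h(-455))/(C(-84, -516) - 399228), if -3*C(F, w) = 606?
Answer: 123562/199715 ≈ 0.61869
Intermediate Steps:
C(F, w) = -202 (C(F, w) = -⅓*606 = -202)
(-247692 + h(-455))/(C(-84, -516) - 399228) = (-247692 + (113 - 1*(-455)))/(-202 - 399228) = (-247692 + (113 + 455))/(-399430) = (-247692 + 568)*(-1/399430) = -247124*(-1/399430) = 123562/199715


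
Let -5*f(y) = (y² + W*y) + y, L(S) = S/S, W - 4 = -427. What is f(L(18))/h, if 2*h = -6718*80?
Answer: -421/1343600 ≈ -0.00031334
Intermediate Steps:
W = -423 (W = 4 - 427 = -423)
h = -268720 (h = (-6718*80)/2 = (½)*(-537440) = -268720)
L(S) = 1
f(y) = -y²/5 + 422*y/5 (f(y) = -((y² - 423*y) + y)/5 = -(y² - 422*y)/5 = -y²/5 + 422*y/5)
f(L(18))/h = ((⅕)*1*(422 - 1*1))/(-268720) = ((⅕)*1*(422 - 1))*(-1/268720) = ((⅕)*1*421)*(-1/268720) = (421/5)*(-1/268720) = -421/1343600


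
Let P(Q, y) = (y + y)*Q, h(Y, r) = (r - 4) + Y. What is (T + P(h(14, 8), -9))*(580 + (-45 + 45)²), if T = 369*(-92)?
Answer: -19877760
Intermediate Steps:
T = -33948
h(Y, r) = -4 + Y + r (h(Y, r) = (-4 + r) + Y = -4 + Y + r)
P(Q, y) = 2*Q*y (P(Q, y) = (2*y)*Q = 2*Q*y)
(T + P(h(14, 8), -9))*(580 + (-45 + 45)²) = (-33948 + 2*(-4 + 14 + 8)*(-9))*(580 + (-45 + 45)²) = (-33948 + 2*18*(-9))*(580 + 0²) = (-33948 - 324)*(580 + 0) = -34272*580 = -19877760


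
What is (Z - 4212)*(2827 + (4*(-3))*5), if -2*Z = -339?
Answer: -22371195/2 ≈ -1.1186e+7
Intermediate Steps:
Z = 339/2 (Z = -½*(-339) = 339/2 ≈ 169.50)
(Z - 4212)*(2827 + (4*(-3))*5) = (339/2 - 4212)*(2827 + (4*(-3))*5) = -8085*(2827 - 12*5)/2 = -8085*(2827 - 60)/2 = -8085/2*2767 = -22371195/2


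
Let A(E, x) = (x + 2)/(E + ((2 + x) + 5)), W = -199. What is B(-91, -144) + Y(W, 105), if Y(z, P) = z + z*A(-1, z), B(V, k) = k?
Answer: -105402/193 ≈ -546.12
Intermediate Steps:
A(E, x) = (2 + x)/(7 + E + x) (A(E, x) = (2 + x)/(E + (7 + x)) = (2 + x)/(7 + E + x))
Y(z, P) = z + z*(2 + z)/(6 + z) (Y(z, P) = z + z*((2 + z)/(7 - 1 + z)) = z + z*((2 + z)/(6 + z)) = z + z*(2 + z)/(6 + z))
B(-91, -144) + Y(W, 105) = -144 + 2*(-199)*(4 - 199)/(6 - 199) = -144 + 2*(-199)*(-195)/(-193) = -144 + 2*(-199)*(-1/193)*(-195) = -144 - 77610/193 = -105402/193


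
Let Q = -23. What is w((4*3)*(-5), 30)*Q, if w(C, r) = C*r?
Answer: 41400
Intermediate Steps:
w((4*3)*(-5), 30)*Q = (((4*3)*(-5))*30)*(-23) = ((12*(-5))*30)*(-23) = -60*30*(-23) = -1800*(-23) = 41400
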